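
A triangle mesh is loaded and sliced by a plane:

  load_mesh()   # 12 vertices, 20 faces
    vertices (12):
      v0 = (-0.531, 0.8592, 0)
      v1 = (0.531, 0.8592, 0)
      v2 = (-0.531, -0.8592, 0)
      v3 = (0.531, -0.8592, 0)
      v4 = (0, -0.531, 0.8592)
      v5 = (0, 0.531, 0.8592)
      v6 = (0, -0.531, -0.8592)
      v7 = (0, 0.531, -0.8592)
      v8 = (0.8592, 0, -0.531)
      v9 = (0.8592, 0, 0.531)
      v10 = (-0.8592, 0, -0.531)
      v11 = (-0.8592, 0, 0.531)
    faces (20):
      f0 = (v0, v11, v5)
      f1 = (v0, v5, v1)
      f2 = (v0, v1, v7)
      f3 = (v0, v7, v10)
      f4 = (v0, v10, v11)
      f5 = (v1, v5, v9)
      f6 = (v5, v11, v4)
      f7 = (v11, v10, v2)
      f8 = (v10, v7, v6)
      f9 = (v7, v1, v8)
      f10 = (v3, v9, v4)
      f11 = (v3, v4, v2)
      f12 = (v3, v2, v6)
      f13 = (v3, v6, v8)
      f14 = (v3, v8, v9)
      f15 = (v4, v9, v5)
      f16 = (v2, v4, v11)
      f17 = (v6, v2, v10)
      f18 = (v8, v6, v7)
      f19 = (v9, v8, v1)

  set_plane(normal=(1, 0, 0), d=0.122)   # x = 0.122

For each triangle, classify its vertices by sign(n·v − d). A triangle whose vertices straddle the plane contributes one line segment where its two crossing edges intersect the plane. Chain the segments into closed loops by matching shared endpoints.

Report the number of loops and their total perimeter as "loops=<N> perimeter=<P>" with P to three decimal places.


loops=1 perimeter=5.509

Straddling triangles (10 of 20):
  (v0,v5,v1) [--+] → (0.122, 0.606406, 0.661794)–(0.122, 0.8592, 0)  len=0.7084
  (v0,v1,v7) [-+-] → (0.122, 0.8592, 0)–(0.122, 0.606406, -0.661794)  len=0.7084
  (v1,v5,v9) [+-+] → (0.122, 0.606406, 0.661794)–(0.122, 0.455602, 0.812598)  len=0.2133
  (v7,v1,v8) [-++] → (0.122, 0.606406, -0.661794)–(0.122, 0.455602, -0.812598)  len=0.2133
  (v3,v9,v4) [++-] → (0.122, -0.455602, 0.812598)–(0.122, -0.606406, 0.661794)  len=0.2133
  (v3,v4,v2) [+--] → (0.122, -0.606406, 0.661794)–(0.122, -0.8592, 0)  len=0.7084
  (v3,v2,v6) [+--] → (0.122, -0.8592, 0)–(0.122, -0.606406, -0.661794)  len=0.7084
  (v3,v6,v8) [+-+] → (0.122, -0.606406, -0.661794)–(0.122, -0.455602, -0.812598)  len=0.2133
  (v4,v9,v5) [-+-] → (0.122, -0.455602, 0.812598)–(0.122, 0.455602, 0.812598)  len=0.9112
  (v8,v6,v7) [+--] → (0.122, -0.455602, -0.812598)–(0.122, 0.455602, -0.812598)  len=0.9112

Chained into 1 loop(s):
  loop 1: 10 segments, perimeter = 5.5092
Total perimeter = 5.509


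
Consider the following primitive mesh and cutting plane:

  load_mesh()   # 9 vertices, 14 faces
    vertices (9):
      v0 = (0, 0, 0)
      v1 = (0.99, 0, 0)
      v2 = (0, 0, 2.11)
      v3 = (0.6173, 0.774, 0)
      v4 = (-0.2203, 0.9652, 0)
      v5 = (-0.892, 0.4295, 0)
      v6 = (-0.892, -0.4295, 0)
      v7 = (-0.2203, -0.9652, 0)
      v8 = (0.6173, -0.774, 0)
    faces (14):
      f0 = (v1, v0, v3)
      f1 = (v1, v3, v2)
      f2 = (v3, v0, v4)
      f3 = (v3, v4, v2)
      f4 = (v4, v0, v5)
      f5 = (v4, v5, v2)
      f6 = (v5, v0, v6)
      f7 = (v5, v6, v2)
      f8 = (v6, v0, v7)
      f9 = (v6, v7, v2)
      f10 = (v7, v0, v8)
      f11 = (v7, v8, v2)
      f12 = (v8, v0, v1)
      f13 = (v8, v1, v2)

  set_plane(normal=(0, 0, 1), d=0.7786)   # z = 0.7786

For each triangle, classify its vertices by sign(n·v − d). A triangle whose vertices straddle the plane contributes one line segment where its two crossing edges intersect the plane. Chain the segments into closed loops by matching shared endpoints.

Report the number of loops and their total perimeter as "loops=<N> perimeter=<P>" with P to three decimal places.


Straddling triangles (7 of 14):
  (v1,v3,v2) [--+] → (0.389513, 0.48839, 0.7786)–(0.624685, 0, 0.7786)  len=0.5421
  (v3,v4,v2) [--+] → (-0.139008, 0.609037, 0.7786)–(0.389513, 0.48839, 0.7786)  len=0.5421
  (v4,v5,v2) [--+] → (-0.562848, 0.271012, 0.7786)–(-0.139008, 0.609037, 0.7786)  len=0.5421
  (v5,v6,v2) [--+] → (-0.562848, -0.271012, 0.7786)–(-0.562848, 0.271012, 0.7786)  len=0.5420
  (v6,v7,v2) [--+] → (-0.139008, -0.609037, 0.7786)–(-0.562848, -0.271012, 0.7786)  len=0.5421
  (v7,v8,v2) [--+] → (0.389513, -0.48839, 0.7786)–(-0.139008, -0.609037, 0.7786)  len=0.5421
  (v8,v1,v2) [--+] → (0.624685, 0, 0.7786)–(0.389513, -0.48839, 0.7786)  len=0.5421

Chained into 1 loop(s):
  loop 1: 7 segments, perimeter = 3.7946
Total perimeter = 3.795

loops=1 perimeter=3.795


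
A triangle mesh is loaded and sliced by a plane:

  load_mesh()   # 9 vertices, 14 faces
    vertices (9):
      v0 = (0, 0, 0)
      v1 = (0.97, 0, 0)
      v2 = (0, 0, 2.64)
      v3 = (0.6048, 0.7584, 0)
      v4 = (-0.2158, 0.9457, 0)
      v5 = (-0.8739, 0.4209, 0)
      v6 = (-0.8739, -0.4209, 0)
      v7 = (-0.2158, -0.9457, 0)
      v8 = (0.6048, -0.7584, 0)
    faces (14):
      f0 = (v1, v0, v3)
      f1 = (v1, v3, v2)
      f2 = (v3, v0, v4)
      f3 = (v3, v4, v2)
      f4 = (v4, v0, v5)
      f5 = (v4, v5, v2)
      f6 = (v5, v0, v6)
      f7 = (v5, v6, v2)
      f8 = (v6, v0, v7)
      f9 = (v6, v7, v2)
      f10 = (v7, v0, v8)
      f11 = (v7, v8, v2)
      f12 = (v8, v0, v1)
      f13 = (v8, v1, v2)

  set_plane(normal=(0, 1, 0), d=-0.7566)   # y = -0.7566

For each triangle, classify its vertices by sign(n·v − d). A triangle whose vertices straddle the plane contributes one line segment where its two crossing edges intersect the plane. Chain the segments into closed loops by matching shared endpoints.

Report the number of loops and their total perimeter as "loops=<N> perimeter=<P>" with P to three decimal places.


Straddling triangles (6 of 14):
  (v6,v0,v7) [++-] → (-0.172649, -0.7566, 0)–(-0.452932, -0.7566, 0)  len=0.2803
  (v6,v7,v2) [+-+] → (-0.452932, -0.7566, 0)–(-0.172649, -0.7566, 0.527888)  len=0.5977
  (v7,v0,v8) [-+-] → (-0.172649, -0.7566, 0)–(0.603365, -0.7566, 0)  len=0.7760
  (v7,v8,v2) [--+] → (0.603365, -0.7566, 0.00626582)–(-0.172649, -0.7566, 0.527888)  len=0.9350
  (v8,v0,v1) [-++] → (0.603365, -0.7566, 0)–(0.605667, -0.7566, 0)  len=0.0023
  (v8,v1,v2) [-++] → (0.605667, -0.7566, 0)–(0.603365, -0.7566, 0.00626582)  len=0.0067

Chained into 1 loop(s):
  loop 1: 6 segments, perimeter = 2.5980
Total perimeter = 2.598

loops=1 perimeter=2.598


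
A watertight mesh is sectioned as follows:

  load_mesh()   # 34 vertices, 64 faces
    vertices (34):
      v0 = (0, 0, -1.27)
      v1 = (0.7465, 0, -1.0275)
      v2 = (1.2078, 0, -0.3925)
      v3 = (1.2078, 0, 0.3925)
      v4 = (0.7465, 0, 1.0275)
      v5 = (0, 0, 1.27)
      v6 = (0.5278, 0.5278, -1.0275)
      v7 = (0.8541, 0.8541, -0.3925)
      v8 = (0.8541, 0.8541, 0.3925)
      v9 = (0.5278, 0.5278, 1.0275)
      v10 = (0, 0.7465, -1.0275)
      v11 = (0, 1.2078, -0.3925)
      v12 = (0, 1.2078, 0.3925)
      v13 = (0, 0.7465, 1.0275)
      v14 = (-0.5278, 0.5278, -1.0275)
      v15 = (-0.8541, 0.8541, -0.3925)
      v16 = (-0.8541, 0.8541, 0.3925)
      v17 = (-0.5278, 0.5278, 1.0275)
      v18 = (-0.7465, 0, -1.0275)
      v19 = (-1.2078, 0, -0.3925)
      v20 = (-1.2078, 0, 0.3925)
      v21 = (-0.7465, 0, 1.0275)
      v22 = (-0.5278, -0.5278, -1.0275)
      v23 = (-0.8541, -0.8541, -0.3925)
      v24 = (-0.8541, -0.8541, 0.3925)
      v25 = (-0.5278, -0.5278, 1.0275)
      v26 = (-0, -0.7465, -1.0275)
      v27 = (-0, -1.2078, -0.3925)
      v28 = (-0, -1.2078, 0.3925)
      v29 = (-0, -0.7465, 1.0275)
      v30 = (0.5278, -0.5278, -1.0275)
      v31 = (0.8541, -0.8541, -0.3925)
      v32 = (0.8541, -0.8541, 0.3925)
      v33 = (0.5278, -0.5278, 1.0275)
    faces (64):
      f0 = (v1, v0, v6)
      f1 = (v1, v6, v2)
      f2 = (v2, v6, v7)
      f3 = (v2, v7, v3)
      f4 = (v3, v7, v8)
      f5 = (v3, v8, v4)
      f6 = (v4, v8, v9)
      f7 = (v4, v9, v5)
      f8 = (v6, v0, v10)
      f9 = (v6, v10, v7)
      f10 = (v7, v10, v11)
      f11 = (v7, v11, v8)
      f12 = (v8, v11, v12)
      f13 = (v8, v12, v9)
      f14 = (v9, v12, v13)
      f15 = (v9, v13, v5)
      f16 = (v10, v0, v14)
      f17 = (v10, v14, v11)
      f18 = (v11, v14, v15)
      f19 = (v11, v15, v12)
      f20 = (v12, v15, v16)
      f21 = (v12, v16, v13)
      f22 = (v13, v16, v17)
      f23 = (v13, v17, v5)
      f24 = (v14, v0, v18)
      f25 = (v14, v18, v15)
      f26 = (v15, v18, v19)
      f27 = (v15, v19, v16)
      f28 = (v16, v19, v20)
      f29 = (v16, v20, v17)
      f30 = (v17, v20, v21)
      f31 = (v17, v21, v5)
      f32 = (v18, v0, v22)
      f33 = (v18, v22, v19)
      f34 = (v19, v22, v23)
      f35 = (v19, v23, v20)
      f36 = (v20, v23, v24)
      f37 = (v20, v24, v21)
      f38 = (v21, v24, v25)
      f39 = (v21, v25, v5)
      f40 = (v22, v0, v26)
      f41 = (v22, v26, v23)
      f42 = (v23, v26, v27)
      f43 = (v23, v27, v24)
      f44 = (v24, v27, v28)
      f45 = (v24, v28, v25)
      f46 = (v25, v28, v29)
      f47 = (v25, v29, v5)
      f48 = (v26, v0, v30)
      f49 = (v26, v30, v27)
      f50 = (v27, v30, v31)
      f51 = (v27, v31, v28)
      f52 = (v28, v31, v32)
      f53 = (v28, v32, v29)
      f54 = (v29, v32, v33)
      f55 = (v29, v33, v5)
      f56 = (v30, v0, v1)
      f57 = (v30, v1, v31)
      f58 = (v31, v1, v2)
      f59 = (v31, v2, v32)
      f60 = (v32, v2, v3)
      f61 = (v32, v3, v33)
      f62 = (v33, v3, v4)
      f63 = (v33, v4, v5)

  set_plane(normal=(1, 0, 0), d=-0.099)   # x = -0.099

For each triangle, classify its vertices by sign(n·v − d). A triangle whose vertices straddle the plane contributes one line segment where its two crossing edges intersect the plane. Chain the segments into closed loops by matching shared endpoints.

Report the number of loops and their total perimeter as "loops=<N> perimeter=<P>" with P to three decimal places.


loops=1 perimeter=7.660

Straddling triangles (20 of 64):
  (v10,v0,v14) [++-] → (-0.099, 0.099, -1.22451)–(-0.099, 0.705478, -1.0275)  len=0.6377
  (v10,v14,v11) [+-+] → (-0.099, 0.705478, -1.0275)–(-0.099, 1.08025, -0.511608)  len=0.6377
  (v11,v14,v15) [+--] → (-0.099, 1.08025, -0.511608)–(-0.099, 1.1668, -0.3925)  len=0.1472
  (v11,v15,v12) [+-+] → (-0.099, 1.1668, -0.3925)–(-0.099, 1.1668, 0.301509)  len=0.6940
  (v12,v15,v16) [+--] → (-0.099, 1.1668, 0.301509)–(-0.099, 1.1668, 0.3925)  len=0.0910
  (v12,v16,v13) [+-+] → (-0.099, 1.1668, 0.3925)–(-0.099, 0.758972, 0.953896)  len=0.6939
  (v13,v16,v17) [+--] → (-0.099, 0.758972, 0.953896)–(-0.099, 0.705478, 1.0275)  len=0.0910
  (v13,v17,v5) [+-+] → (-0.099, 0.705478, 1.0275)–(-0.099, 0.099, 1.22451)  len=0.6377
  (v14,v0,v18) [-+-] → (-0.099, 0.099, -1.22451)–(-0.099, 0, -1.23784)  len=0.0999
  (v17,v21,v5) [--+] → (-0.099, 0, 1.23784)–(-0.099, 0.099, 1.22451)  len=0.0999
  (v18,v0,v22) [-+-] → (-0.099, 0, -1.23784)–(-0.099, -0.099, -1.22451)  len=0.0999
  (v21,v25,v5) [--+] → (-0.099, -0.099, 1.22451)–(-0.099, 0, 1.23784)  len=0.0999
  (v22,v0,v26) [-++] → (-0.099, -0.099, -1.22451)–(-0.099, -0.705478, -1.0275)  len=0.6377
  (v22,v26,v23) [-+-] → (-0.099, -0.705478, -1.0275)–(-0.099, -0.758972, -0.953896)  len=0.0910
  (v23,v26,v27) [-++] → (-0.099, -0.758972, -0.953896)–(-0.099, -1.1668, -0.3925)  len=0.6939
  (v23,v27,v24) [-+-] → (-0.099, -1.1668, -0.3925)–(-0.099, -1.1668, -0.301509)  len=0.0910
  (v24,v27,v28) [-++] → (-0.099, -1.1668, -0.301509)–(-0.099, -1.1668, 0.3925)  len=0.6940
  (v24,v28,v25) [-+-] → (-0.099, -1.1668, 0.3925)–(-0.099, -1.08025, 0.511608)  len=0.1472
  (v25,v28,v29) [-++] → (-0.099, -1.08025, 0.511608)–(-0.099, -0.705478, 1.0275)  len=0.6377
  (v25,v29,v5) [-++] → (-0.099, -0.705478, 1.0275)–(-0.099, -0.099, 1.22451)  len=0.6377

Chained into 1 loop(s):
  loop 1: 20 segments, perimeter = 7.6598
Total perimeter = 7.660


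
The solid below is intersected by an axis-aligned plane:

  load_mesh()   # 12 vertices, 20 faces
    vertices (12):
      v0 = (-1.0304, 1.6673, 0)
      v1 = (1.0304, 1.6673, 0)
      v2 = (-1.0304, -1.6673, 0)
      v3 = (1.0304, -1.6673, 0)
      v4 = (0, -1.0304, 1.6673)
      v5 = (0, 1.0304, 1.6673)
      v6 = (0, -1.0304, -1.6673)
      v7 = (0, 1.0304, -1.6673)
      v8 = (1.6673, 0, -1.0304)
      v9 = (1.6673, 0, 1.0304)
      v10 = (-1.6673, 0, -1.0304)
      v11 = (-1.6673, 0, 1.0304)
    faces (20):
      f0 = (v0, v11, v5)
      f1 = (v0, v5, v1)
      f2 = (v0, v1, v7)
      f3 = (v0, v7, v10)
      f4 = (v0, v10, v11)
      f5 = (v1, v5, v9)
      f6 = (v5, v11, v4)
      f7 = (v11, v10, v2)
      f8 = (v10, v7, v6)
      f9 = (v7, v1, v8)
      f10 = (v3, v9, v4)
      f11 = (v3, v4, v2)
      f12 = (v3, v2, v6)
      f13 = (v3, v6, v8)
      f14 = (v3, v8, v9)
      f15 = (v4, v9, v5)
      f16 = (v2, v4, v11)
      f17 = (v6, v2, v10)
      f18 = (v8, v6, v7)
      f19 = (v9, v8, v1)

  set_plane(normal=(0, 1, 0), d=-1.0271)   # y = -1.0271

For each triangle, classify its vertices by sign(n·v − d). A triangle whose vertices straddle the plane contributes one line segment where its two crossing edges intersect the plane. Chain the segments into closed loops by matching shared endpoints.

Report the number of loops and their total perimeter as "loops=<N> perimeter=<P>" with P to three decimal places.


loops=1 perimeter=8.787

Straddling triangles (10 of 20):
  (v5,v11,v4) [++-] → (-0.00533976, -1.0271, 1.66526)–(0, -1.0271, 1.6673)  len=0.0057
  (v11,v10,v2) [++-] → (-1.27495, -1.0271, -0.395647)–(-1.27495, -1.0271, 0.395647)  len=0.7913
  (v10,v7,v6) [++-] → (0, -1.0271, -1.6673)–(-0.00533976, -1.0271, -1.66526)  len=0.0057
  (v3,v9,v4) [-+-] → (1.27495, -1.0271, 0.395647)–(0.00533976, -1.0271, 1.66526)  len=1.7955
  (v3,v6,v8) [--+] → (0.00533976, -1.0271, -1.66526)–(1.27495, -1.0271, -0.395647)  len=1.7955
  (v3,v8,v9) [-++] → (1.27495, -1.0271, -0.395647)–(1.27495, -1.0271, 0.395647)  len=0.7913
  (v4,v9,v5) [-++] → (0.00533976, -1.0271, 1.66526)–(0, -1.0271, 1.6673)  len=0.0057
  (v2,v4,v11) [--+] → (-0.00533976, -1.0271, 1.66526)–(-1.27495, -1.0271, 0.395647)  len=1.7955
  (v6,v2,v10) [--+] → (-1.27495, -1.0271, -0.395647)–(-0.00533976, -1.0271, -1.66526)  len=1.7955
  (v8,v6,v7) [+-+] → (0.00533976, -1.0271, -1.66526)–(0, -1.0271, -1.6673)  len=0.0057

Chained into 1 loop(s):
  loop 1: 10 segments, perimeter = 8.7875
Total perimeter = 8.787


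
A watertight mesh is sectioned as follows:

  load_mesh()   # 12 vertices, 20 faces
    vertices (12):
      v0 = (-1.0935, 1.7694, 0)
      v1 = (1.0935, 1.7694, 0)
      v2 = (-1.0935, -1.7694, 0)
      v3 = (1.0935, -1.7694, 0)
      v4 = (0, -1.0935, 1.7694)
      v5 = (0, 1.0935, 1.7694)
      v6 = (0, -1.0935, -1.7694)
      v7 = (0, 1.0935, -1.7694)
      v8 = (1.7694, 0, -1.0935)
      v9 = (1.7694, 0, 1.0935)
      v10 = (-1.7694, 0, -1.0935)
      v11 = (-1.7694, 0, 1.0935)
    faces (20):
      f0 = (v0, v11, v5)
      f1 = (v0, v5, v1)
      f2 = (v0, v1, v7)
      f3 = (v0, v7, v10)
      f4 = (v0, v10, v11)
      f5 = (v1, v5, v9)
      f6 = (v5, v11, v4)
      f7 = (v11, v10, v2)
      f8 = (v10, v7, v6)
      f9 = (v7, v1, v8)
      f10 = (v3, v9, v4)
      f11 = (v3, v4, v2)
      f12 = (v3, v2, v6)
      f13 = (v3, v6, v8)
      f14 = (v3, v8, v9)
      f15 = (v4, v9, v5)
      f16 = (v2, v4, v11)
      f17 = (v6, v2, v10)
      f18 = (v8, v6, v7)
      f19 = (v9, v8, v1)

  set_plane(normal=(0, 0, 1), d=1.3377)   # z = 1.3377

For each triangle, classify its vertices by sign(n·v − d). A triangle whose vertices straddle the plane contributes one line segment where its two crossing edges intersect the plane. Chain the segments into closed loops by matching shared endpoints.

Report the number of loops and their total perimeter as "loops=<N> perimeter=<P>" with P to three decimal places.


loops=1 perimeter=7.531

Straddling triangles (8 of 20):
  (v0,v11,v5) [--+] → (-1.13012, 0.395077, 1.3377)–(-0.266793, 1.25841, 1.3377)  len=1.2209
  (v0,v5,v1) [-+-] → (-0.266793, 1.25841, 1.3377)–(0.266793, 1.25841, 1.3377)  len=0.5336
  (v1,v5,v9) [-+-] → (0.266793, 1.25841, 1.3377)–(1.13012, 0.395077, 1.3377)  len=1.2209
  (v5,v11,v4) [+-+] → (-1.13012, 0.395077, 1.3377)–(-1.13012, -0.395077, 1.3377)  len=0.7902
  (v3,v9,v4) [--+] → (1.13012, -0.395077, 1.3377)–(0.266793, -1.25841, 1.3377)  len=1.2209
  (v3,v4,v2) [-+-] → (0.266793, -1.25841, 1.3377)–(-0.266793, -1.25841, 1.3377)  len=0.5336
  (v4,v9,v5) [+-+] → (1.13012, -0.395077, 1.3377)–(1.13012, 0.395077, 1.3377)  len=0.7902
  (v2,v4,v11) [-+-] → (-0.266793, -1.25841, 1.3377)–(-1.13012, -0.395077, 1.3377)  len=1.2209

Chained into 1 loop(s):
  loop 1: 8 segments, perimeter = 7.5312
Total perimeter = 7.531


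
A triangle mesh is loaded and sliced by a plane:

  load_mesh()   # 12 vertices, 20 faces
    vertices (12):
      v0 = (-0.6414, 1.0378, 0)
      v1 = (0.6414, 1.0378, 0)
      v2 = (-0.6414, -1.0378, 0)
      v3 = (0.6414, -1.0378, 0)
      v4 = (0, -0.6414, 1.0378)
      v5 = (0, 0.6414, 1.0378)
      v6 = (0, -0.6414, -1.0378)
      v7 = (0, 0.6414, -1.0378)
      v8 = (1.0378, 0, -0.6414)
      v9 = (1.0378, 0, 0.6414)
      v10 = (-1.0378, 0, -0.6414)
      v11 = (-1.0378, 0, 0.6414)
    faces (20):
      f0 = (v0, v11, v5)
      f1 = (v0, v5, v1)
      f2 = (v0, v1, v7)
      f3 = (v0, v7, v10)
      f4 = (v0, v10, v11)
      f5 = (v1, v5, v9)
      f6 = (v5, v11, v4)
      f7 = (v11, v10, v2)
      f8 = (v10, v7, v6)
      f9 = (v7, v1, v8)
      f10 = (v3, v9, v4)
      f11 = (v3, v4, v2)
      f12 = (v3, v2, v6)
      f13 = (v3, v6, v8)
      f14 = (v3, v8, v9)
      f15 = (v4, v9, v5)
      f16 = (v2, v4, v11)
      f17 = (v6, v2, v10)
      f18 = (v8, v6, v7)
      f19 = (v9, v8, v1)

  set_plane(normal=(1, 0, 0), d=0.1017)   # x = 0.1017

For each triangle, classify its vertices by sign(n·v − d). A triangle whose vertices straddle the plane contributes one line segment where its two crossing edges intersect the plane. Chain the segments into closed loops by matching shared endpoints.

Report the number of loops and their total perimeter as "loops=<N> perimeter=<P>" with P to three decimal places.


loops=1 perimeter=6.764

Straddling triangles (10 of 20):
  (v0,v5,v1) [--+] → (0.1017, 0.704253, 0.873247)–(0.1017, 1.0378, 0)  len=0.9348
  (v0,v1,v7) [-+-] → (0.1017, 1.0378, 0)–(0.1017, 0.704253, -0.873247)  len=0.9348
  (v1,v5,v9) [+-+] → (0.1017, 0.704253, 0.873247)–(0.1017, 0.578546, 0.998954)  len=0.1778
  (v7,v1,v8) [-++] → (0.1017, 0.704253, -0.873247)–(0.1017, 0.578546, -0.998954)  len=0.1778
  (v3,v9,v4) [++-] → (0.1017, -0.578546, 0.998954)–(0.1017, -0.704253, 0.873247)  len=0.1778
  (v3,v4,v2) [+--] → (0.1017, -0.704253, 0.873247)–(0.1017, -1.0378, 0)  len=0.9348
  (v3,v2,v6) [+--] → (0.1017, -1.0378, 0)–(0.1017, -0.704253, -0.873247)  len=0.9348
  (v3,v6,v8) [+-+] → (0.1017, -0.704253, -0.873247)–(0.1017, -0.578546, -0.998954)  len=0.1778
  (v4,v9,v5) [-+-] → (0.1017, -0.578546, 0.998954)–(0.1017, 0.578546, 0.998954)  len=1.1571
  (v8,v6,v7) [+--] → (0.1017, -0.578546, -0.998954)–(0.1017, 0.578546, -0.998954)  len=1.1571

Chained into 1 loop(s):
  loop 1: 10 segments, perimeter = 6.7644
Total perimeter = 6.764


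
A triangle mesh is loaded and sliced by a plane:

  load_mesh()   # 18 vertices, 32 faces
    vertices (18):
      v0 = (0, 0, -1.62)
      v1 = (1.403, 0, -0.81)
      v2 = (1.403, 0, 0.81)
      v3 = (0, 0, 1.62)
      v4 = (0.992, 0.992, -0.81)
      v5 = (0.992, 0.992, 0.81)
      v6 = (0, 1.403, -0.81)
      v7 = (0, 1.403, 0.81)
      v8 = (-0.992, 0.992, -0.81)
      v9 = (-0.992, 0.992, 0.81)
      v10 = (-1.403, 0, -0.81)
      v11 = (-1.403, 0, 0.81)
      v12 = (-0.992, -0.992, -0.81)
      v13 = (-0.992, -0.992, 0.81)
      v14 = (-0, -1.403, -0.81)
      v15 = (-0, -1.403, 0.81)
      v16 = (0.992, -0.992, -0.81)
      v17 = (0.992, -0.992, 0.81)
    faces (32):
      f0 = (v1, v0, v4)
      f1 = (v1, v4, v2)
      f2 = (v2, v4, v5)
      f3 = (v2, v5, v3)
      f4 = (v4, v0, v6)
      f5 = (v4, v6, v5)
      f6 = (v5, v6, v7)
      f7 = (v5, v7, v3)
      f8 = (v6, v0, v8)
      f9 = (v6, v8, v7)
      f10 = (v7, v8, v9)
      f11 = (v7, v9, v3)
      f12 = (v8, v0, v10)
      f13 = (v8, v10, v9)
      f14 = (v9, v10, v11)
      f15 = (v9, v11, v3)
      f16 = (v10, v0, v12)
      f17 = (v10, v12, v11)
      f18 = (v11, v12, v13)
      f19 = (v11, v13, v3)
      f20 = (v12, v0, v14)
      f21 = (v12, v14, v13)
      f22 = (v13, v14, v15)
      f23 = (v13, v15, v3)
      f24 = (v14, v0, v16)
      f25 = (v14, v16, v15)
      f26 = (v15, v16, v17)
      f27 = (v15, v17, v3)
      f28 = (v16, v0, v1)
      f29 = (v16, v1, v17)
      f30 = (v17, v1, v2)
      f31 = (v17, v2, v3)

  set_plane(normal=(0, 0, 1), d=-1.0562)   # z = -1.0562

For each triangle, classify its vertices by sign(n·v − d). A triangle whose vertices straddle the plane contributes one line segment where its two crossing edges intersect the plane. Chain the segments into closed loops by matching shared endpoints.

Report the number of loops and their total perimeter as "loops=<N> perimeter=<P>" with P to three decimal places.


Straddling triangles (8 of 32):
  (v1,v0,v4) [+-+] → (0.976557, 0, -1.0562)–(0.690481, 0.690481, -1.0562)  len=0.7474
  (v4,v0,v6) [+-+] → (0.690481, 0.690481, -1.0562)–(0, 0.976557, -1.0562)  len=0.7474
  (v6,v0,v8) [+-+] → (0, 0.976557, -1.0562)–(-0.690481, 0.690481, -1.0562)  len=0.7474
  (v8,v0,v10) [+-+] → (-0.690481, 0.690481, -1.0562)–(-0.976557, 0, -1.0562)  len=0.7474
  (v10,v0,v12) [+-+] → (-0.976557, 0, -1.0562)–(-0.690481, -0.690481, -1.0562)  len=0.7474
  (v12,v0,v14) [+-+] → (-0.690481, -0.690481, -1.0562)–(0, -0.976557, -1.0562)  len=0.7474
  (v14,v0,v16) [+-+] → (0, -0.976557, -1.0562)–(0.690481, -0.690481, -1.0562)  len=0.7474
  (v16,v0,v1) [+-+] → (0.690481, -0.690481, -1.0562)–(0.976557, 0, -1.0562)  len=0.7474

Chained into 1 loop(s):
  loop 1: 8 segments, perimeter = 5.9792
Total perimeter = 5.979

loops=1 perimeter=5.979


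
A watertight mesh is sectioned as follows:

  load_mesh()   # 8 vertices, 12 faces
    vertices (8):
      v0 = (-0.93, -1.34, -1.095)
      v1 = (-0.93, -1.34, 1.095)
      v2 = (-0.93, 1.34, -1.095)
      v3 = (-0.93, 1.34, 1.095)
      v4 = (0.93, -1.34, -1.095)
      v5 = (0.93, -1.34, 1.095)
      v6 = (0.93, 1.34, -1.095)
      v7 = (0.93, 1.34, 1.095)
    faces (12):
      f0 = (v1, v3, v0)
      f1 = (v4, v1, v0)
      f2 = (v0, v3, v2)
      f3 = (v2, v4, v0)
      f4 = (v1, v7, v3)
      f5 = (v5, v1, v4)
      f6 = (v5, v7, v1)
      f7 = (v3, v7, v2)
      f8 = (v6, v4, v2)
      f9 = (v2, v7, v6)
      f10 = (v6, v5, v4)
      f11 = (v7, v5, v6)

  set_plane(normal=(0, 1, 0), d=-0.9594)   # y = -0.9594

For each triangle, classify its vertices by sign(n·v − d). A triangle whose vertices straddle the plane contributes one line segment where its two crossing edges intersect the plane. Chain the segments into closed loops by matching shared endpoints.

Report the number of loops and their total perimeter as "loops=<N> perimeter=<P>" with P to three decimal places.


Straddling triangles (8 of 12):
  (v1,v3,v0) [-+-] → (-0.93, -0.9594, 1.095)–(-0.93, -0.9594, -0.783987)  len=1.8790
  (v0,v3,v2) [-++] → (-0.93, -0.9594, -0.783987)–(-0.93, -0.9594, -1.095)  len=0.3110
  (v2,v4,v0) [+--] → (0.665852, -0.9594, -1.095)–(-0.93, -0.9594, -1.095)  len=1.5959
  (v1,v7,v3) [-++] → (-0.665852, -0.9594, 1.095)–(-0.93, -0.9594, 1.095)  len=0.2641
  (v5,v7,v1) [-+-] → (0.93, -0.9594, 1.095)–(-0.665852, -0.9594, 1.095)  len=1.5959
  (v6,v4,v2) [+-+] → (0.93, -0.9594, -1.095)–(0.665852, -0.9594, -1.095)  len=0.2641
  (v6,v5,v4) [+--] → (0.93, -0.9594, 0.783987)–(0.93, -0.9594, -1.095)  len=1.8790
  (v7,v5,v6) [+-+] → (0.93, -0.9594, 1.095)–(0.93, -0.9594, 0.783987)  len=0.3110

Chained into 1 loop(s):
  loop 1: 8 segments, perimeter = 8.1000
Total perimeter = 8.100

loops=1 perimeter=8.100


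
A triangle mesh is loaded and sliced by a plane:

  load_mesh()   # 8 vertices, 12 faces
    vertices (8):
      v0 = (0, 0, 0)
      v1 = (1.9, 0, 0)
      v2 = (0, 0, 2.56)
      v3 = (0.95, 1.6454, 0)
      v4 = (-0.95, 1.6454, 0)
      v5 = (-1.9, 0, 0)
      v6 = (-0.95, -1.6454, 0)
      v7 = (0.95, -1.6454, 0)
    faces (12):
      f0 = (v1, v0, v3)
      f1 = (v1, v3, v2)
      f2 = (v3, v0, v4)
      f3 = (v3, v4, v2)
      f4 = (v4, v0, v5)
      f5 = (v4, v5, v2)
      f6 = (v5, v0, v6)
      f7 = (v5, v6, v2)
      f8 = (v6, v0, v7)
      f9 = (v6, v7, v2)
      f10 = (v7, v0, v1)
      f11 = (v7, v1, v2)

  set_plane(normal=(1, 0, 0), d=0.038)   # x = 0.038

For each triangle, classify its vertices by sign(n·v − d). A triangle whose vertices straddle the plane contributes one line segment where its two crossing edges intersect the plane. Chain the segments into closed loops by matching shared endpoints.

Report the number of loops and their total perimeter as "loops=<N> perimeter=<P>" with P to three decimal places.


Straddling triangles (8 of 12):
  (v1,v0,v3) [+-+] → (0.038, 0, 0)–(0.038, 0.065816, 0)  len=0.0658
  (v1,v3,v2) [++-] → (0.038, 0.065816, 2.4576)–(0.038, 0, 2.5088)  len=0.0834
  (v3,v0,v4) [+--] → (0.038, 0.065816, 0)–(0.038, 1.6454, 0)  len=1.5796
  (v3,v4,v2) [+--] → (0.038, 1.6454, 0)–(0.038, 0.065816, 2.4576)  len=2.9215
  (v6,v0,v7) [--+] → (0.038, -0.065816, 0)–(0.038, -1.6454, 0)  len=1.5796
  (v6,v7,v2) [-+-] → (0.038, -1.6454, 0)–(0.038, -0.065816, 2.4576)  len=2.9215
  (v7,v0,v1) [+-+] → (0.038, -0.065816, 0)–(0.038, 0, 0)  len=0.0658
  (v7,v1,v2) [++-] → (0.038, 0, 2.5088)–(0.038, -0.065816, 2.4576)  len=0.0834

Chained into 1 loop(s):
  loop 1: 8 segments, perimeter = 9.3005
Total perimeter = 9.300

loops=1 perimeter=9.300


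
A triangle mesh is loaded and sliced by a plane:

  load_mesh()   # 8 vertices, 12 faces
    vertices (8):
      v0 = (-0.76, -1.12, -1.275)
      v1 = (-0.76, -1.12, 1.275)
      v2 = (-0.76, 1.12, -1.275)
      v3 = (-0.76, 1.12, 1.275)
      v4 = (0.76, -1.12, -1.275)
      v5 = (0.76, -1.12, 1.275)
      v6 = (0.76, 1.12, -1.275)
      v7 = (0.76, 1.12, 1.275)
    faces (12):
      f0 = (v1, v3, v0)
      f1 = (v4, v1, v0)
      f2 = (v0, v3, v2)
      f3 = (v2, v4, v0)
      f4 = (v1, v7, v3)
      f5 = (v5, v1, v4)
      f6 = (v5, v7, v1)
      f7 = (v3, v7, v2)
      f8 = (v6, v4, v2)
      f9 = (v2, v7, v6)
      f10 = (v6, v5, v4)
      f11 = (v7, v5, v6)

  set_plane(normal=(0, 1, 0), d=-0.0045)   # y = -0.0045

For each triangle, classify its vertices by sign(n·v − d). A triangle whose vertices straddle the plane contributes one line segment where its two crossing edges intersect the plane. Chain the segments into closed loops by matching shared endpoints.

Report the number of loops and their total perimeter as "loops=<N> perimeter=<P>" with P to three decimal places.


Straddling triangles (8 of 12):
  (v1,v3,v0) [-+-] → (-0.76, -0.0045, 1.275)–(-0.76, -0.0045, -0.00512277)  len=1.2801
  (v0,v3,v2) [-++] → (-0.76, -0.0045, -0.00512277)–(-0.76, -0.0045, -1.275)  len=1.2699
  (v2,v4,v0) [+--] → (0.00305357, -0.0045, -1.275)–(-0.76, -0.0045, -1.275)  len=0.7631
  (v1,v7,v3) [-++] → (-0.00305357, -0.0045, 1.275)–(-0.76, -0.0045, 1.275)  len=0.7569
  (v5,v7,v1) [-+-] → (0.76, -0.0045, 1.275)–(-0.00305357, -0.0045, 1.275)  len=0.7631
  (v6,v4,v2) [+-+] → (0.76, -0.0045, -1.275)–(0.00305357, -0.0045, -1.275)  len=0.7569
  (v6,v5,v4) [+--] → (0.76, -0.0045, 0.00512277)–(0.76, -0.0045, -1.275)  len=1.2801
  (v7,v5,v6) [+-+] → (0.76, -0.0045, 1.275)–(0.76, -0.0045, 0.00512277)  len=1.2699

Chained into 1 loop(s):
  loop 1: 8 segments, perimeter = 8.1400
Total perimeter = 8.140

loops=1 perimeter=8.140


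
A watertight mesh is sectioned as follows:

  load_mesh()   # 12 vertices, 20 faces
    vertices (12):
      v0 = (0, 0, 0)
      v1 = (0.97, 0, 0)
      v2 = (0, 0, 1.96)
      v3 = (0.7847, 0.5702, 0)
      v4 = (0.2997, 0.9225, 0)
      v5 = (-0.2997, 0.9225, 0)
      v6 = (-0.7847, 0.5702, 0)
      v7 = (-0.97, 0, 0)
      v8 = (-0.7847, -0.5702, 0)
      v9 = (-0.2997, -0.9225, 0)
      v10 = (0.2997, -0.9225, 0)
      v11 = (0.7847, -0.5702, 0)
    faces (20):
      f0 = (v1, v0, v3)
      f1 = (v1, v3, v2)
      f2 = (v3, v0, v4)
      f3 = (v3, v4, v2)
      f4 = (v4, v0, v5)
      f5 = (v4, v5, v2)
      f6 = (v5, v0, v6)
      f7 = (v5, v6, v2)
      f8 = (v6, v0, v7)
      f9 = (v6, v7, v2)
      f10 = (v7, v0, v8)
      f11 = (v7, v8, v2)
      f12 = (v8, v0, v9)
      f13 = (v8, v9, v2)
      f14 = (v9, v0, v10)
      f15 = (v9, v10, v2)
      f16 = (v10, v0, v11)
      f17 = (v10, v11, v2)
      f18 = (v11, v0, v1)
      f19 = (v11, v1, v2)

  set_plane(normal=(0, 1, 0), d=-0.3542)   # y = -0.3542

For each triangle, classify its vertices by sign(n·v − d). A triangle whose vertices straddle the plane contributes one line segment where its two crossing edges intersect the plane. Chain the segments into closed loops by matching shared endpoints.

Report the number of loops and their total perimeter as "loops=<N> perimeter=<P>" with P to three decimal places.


loops=1 perimeter=4.788

Straddling triangles (10 of 20):
  (v7,v0,v8) [++-] → (-0.487444, -0.3542, 0)–(-0.854894, -0.3542, 0)  len=0.3675
  (v7,v8,v2) [+-+] → (-0.854894, -0.3542, 0)–(-0.487444, -0.3542, 0.742476)  len=0.8284
  (v8,v0,v9) [-+-] → (-0.487444, -0.3542, 0)–(-0.115072, -0.3542, 0)  len=0.3724
  (v8,v9,v2) [--+] → (-0.115072, -0.3542, 1.20744)–(-0.487444, -0.3542, 0.742476)  len=0.5957
  (v9,v0,v10) [-+-] → (-0.115072, -0.3542, 0)–(0.115072, -0.3542, 0)  len=0.2301
  (v9,v10,v2) [--+] → (0.115072, -0.3542, 1.20744)–(-0.115072, -0.3542, 1.20744)  len=0.2301
  (v10,v0,v11) [-+-] → (0.115072, -0.3542, 0)–(0.487444, -0.3542, 0)  len=0.3724
  (v10,v11,v2) [--+] → (0.487444, -0.3542, 0.742476)–(0.115072, -0.3542, 1.20744)  len=0.5957
  (v11,v0,v1) [-++] → (0.487444, -0.3542, 0)–(0.854894, -0.3542, 0)  len=0.3675
  (v11,v1,v2) [-++] → (0.854894, -0.3542, 0)–(0.487444, -0.3542, 0.742476)  len=0.8284

Chained into 1 loop(s):
  loop 1: 10 segments, perimeter = 4.7882
Total perimeter = 4.788


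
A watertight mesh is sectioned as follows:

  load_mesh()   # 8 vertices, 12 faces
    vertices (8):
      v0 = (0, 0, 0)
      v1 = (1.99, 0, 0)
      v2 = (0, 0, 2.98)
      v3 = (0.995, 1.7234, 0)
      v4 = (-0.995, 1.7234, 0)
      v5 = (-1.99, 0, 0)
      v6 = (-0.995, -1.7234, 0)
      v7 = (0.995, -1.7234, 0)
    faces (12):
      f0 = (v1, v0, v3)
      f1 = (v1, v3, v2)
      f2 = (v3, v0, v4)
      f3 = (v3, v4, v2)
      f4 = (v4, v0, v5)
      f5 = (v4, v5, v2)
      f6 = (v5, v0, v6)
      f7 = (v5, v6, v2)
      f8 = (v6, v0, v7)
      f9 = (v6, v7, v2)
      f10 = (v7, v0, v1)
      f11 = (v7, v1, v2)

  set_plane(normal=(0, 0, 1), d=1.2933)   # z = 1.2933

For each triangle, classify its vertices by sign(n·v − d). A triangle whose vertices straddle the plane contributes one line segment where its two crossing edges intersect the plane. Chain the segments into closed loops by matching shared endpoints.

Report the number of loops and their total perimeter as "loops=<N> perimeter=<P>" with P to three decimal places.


loops=1 perimeter=6.758

Straddling triangles (6 of 12):
  (v1,v3,v2) [--+] → (0.563177, 0.975456, 1.2933)–(1.12635, 0, 1.2933)  len=1.1264
  (v3,v4,v2) [--+] → (-0.563177, 0.975456, 1.2933)–(0.563177, 0.975456, 1.2933)  len=1.1264
  (v4,v5,v2) [--+] → (-1.12635, 0, 1.2933)–(-0.563177, 0.975456, 1.2933)  len=1.1264
  (v5,v6,v2) [--+] → (-0.563177, -0.975456, 1.2933)–(-1.12635, 0, 1.2933)  len=1.1264
  (v6,v7,v2) [--+] → (0.563177, -0.975456, 1.2933)–(-0.563177, -0.975456, 1.2933)  len=1.1264
  (v7,v1,v2) [--+] → (1.12635, 0, 1.2933)–(0.563177, -0.975456, 1.2933)  len=1.1264

Chained into 1 loop(s):
  loop 1: 6 segments, perimeter = 6.7581
Total perimeter = 6.758


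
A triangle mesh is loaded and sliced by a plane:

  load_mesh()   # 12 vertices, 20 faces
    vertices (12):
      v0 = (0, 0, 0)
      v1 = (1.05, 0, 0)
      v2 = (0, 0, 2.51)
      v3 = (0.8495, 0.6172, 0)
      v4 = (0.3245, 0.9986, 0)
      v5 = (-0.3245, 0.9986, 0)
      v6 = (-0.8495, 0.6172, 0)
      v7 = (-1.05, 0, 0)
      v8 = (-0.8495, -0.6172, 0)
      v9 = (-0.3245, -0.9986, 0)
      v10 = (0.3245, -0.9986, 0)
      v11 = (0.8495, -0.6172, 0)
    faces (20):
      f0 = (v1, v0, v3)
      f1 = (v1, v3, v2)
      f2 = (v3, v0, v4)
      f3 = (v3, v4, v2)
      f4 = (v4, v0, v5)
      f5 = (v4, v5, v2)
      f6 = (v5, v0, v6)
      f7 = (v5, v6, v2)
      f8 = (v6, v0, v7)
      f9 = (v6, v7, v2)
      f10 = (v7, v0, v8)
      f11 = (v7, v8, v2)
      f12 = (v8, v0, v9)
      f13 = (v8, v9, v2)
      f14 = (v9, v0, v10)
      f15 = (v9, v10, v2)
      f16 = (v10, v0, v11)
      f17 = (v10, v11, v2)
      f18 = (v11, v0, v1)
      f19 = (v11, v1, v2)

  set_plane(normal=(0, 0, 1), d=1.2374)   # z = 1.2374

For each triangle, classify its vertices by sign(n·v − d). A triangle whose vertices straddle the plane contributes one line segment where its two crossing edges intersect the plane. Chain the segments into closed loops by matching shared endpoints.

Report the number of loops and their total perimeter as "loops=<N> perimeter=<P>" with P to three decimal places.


Straddling triangles (10 of 20):
  (v1,v3,v2) [--+] → (0.430707, 0.312928, 1.2374)–(0.532363, 0, 1.2374)  len=0.3290
  (v3,v4,v2) [--+] → (0.164525, 0.506302, 1.2374)–(0.430707, 0.312928, 1.2374)  len=0.3290
  (v4,v5,v2) [--+] → (-0.164525, 0.506302, 1.2374)–(0.164525, 0.506302, 1.2374)  len=0.3291
  (v5,v6,v2) [--+] → (-0.430707, 0.312928, 1.2374)–(-0.164525, 0.506302, 1.2374)  len=0.3290
  (v6,v7,v2) [--+] → (-0.532363, 0, 1.2374)–(-0.430707, 0.312928, 1.2374)  len=0.3290
  (v7,v8,v2) [--+] → (-0.430707, -0.312928, 1.2374)–(-0.532363, 0, 1.2374)  len=0.3290
  (v8,v9,v2) [--+] → (-0.164525, -0.506302, 1.2374)–(-0.430707, -0.312928, 1.2374)  len=0.3290
  (v9,v10,v2) [--+] → (0.164525, -0.506302, 1.2374)–(-0.164525, -0.506302, 1.2374)  len=0.3291
  (v10,v11,v2) [--+] → (0.430707, -0.312928, 1.2374)–(0.164525, -0.506302, 1.2374)  len=0.3290
  (v11,v1,v2) [--+] → (0.532363, 0, 1.2374)–(0.430707, -0.312928, 1.2374)  len=0.3290

Chained into 1 loop(s):
  loop 1: 10 segments, perimeter = 3.2902
Total perimeter = 3.290

loops=1 perimeter=3.290


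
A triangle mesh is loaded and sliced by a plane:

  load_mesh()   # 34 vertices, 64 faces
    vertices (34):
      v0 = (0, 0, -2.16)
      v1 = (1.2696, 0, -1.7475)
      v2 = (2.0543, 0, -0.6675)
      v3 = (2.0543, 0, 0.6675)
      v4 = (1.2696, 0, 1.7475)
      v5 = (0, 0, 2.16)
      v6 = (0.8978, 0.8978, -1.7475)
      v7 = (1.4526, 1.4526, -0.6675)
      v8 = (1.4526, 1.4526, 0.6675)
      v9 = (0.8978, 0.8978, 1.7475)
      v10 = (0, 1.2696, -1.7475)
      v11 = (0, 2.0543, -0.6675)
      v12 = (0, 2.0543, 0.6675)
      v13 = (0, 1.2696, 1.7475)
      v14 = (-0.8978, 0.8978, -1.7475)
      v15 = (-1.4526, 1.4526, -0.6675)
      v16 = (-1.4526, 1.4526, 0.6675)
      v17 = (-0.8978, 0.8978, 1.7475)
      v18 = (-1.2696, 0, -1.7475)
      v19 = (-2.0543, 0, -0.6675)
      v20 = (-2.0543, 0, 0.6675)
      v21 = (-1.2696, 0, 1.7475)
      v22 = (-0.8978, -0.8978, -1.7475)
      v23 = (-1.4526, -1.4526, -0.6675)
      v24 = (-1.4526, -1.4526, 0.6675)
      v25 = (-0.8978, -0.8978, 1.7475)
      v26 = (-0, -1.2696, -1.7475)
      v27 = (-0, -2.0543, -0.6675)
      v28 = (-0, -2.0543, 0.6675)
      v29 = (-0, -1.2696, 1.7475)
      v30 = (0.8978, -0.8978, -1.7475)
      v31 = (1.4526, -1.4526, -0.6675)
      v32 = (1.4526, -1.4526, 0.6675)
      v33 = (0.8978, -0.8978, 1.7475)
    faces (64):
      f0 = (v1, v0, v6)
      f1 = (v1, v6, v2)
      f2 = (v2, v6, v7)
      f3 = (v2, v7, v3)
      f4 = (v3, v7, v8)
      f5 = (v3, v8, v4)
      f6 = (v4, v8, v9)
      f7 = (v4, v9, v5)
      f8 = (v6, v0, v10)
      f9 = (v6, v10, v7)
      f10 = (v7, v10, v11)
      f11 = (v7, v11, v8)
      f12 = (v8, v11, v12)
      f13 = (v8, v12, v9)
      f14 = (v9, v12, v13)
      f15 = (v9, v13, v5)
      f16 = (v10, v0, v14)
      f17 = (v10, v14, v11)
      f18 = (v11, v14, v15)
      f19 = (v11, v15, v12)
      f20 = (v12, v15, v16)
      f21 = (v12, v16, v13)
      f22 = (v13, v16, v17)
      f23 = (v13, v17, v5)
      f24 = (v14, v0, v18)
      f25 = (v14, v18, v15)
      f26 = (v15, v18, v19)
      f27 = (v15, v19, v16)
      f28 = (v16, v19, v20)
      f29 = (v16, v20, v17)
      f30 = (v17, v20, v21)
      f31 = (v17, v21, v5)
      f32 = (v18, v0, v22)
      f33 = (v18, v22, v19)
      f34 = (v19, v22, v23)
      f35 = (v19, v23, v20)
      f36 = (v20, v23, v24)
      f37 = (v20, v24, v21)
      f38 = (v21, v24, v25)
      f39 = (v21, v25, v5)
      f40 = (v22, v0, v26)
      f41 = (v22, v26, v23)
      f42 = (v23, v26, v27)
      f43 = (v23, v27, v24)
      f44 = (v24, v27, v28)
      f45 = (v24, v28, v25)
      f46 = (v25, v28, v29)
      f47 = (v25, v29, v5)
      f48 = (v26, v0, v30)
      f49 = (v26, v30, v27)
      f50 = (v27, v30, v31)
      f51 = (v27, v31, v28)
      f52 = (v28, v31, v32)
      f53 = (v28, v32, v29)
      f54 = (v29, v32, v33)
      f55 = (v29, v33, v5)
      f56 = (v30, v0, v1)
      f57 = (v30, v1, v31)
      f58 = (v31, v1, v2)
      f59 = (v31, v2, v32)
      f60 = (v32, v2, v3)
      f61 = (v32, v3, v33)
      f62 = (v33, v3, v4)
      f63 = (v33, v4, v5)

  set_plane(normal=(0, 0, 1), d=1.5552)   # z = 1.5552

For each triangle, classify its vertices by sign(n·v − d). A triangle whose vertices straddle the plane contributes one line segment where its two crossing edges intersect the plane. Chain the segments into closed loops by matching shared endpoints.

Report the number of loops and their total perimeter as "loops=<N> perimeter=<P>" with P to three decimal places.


loops=1 perimeter=8.629

Straddling triangles (16 of 64):
  (v3,v8,v4) [--+] → (1.30218, 0.258644, 1.5552)–(1.40932, 0, 1.5552)  len=0.2800
  (v4,v8,v9) [+-+] → (1.30218, 0.258644, 1.5552)–(0.996585, 0.996585, 1.5552)  len=0.7987
  (v8,v12,v9) [--+] → (0.737942, 1.10372, 1.5552)–(0.996585, 0.996585, 1.5552)  len=0.2800
  (v9,v12,v13) [+-+] → (0.737942, 1.10372, 1.5552)–(0, 1.40932, 1.5552)  len=0.7987
  (v12,v16,v13) [--+] → (-0.258644, 1.30218, 1.5552)–(0, 1.40932, 1.5552)  len=0.2800
  (v13,v16,v17) [+-+] → (-0.258644, 1.30218, 1.5552)–(-0.996585, 0.996585, 1.5552)  len=0.7987
  (v16,v20,v17) [--+] → (-1.10372, 0.737942, 1.5552)–(-0.996585, 0.996585, 1.5552)  len=0.2800
  (v17,v20,v21) [+-+] → (-1.10372, 0.737942, 1.5552)–(-1.40932, 0, 1.5552)  len=0.7987
  (v20,v24,v21) [--+] → (-1.30218, -0.258644, 1.5552)–(-1.40932, 0, 1.5552)  len=0.2800
  (v21,v24,v25) [+-+] → (-1.30218, -0.258644, 1.5552)–(-0.996585, -0.996585, 1.5552)  len=0.7987
  (v24,v28,v25) [--+] → (-0.737942, -1.10372, 1.5552)–(-0.996585, -0.996585, 1.5552)  len=0.2800
  (v25,v28,v29) [+-+] → (-0.737942, -1.10372, 1.5552)–(0, -1.40932, 1.5552)  len=0.7987
  (v28,v32,v29) [--+] → (0.258644, -1.30218, 1.5552)–(0, -1.40932, 1.5552)  len=0.2800
  (v29,v32,v33) [+-+] → (0.258644, -1.30218, 1.5552)–(0.996585, -0.996585, 1.5552)  len=0.7987
  (v32,v3,v33) [--+] → (1.10372, -0.737942, 1.5552)–(0.996585, -0.996585, 1.5552)  len=0.2800
  (v33,v3,v4) [+-+] → (1.10372, -0.737942, 1.5552)–(1.40932, 0, 1.5552)  len=0.7987

Chained into 1 loop(s):
  loop 1: 16 segments, perimeter = 8.6294
Total perimeter = 8.629


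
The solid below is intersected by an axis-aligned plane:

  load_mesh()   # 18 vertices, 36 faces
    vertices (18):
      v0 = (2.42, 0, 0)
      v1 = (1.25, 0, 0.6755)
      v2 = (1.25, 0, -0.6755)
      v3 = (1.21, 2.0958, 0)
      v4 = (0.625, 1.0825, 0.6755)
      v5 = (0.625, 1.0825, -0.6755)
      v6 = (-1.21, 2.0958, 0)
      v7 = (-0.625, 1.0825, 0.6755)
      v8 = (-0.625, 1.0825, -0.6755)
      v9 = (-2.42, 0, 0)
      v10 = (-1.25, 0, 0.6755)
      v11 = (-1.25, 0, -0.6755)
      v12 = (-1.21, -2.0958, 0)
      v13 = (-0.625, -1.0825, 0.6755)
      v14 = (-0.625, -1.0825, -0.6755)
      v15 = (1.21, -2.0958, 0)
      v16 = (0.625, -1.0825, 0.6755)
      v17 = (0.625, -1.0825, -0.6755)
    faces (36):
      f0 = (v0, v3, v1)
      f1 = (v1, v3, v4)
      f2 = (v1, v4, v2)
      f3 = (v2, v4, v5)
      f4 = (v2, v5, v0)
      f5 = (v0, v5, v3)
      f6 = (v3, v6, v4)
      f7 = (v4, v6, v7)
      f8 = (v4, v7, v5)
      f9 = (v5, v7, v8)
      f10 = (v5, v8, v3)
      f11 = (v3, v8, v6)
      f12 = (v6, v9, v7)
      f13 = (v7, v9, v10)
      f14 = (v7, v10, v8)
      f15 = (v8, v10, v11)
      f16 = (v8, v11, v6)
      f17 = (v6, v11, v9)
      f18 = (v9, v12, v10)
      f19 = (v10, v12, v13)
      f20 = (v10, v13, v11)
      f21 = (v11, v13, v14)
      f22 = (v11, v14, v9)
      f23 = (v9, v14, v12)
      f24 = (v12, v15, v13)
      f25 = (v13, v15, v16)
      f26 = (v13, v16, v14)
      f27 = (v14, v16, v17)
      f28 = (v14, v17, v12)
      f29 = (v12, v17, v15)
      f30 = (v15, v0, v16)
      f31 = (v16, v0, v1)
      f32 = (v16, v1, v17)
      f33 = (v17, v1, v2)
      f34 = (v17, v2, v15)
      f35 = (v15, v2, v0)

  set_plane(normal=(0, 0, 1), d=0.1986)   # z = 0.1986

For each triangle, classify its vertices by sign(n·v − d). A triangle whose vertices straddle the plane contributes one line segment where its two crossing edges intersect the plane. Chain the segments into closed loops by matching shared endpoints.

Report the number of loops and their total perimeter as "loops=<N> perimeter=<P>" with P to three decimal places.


loops=2 perimeter=19.956

Straddling triangles (24 of 36):
  (v0,v3,v1) [--+] → (1.22176, 1.47963, 0.1986)–(2.07601, 0, 0.1986)  len=1.7085
  (v1,v3,v4) [+-+] → (1.22176, 1.47963, 0.1986)–(1.03801, 1.79789, 0.1986)  len=0.3675
  (v1,v4,v2) [++-] → (0.845624, 0.70038, 0.1986)–(1.25, 0, 0.1986)  len=0.8087
  (v2,v4,v5) [-+-] → (0.845624, 0.70038, 0.1986)–(0.625, 1.0825, 0.1986)  len=0.4412
  (v3,v6,v4) [--+] → (-0.670502, 1.79789, 0.1986)–(1.03801, 1.79789, 0.1986)  len=1.7085
  (v4,v6,v7) [+-+] → (-0.670502, 1.79789, 0.1986)–(-1.03801, 1.79789, 0.1986)  len=0.3675
  (v4,v7,v5) [++-] → (-0.183753, 1.0825, 0.1986)–(0.625, 1.0825, 0.1986)  len=0.8088
  (v5,v7,v8) [-+-] → (-0.183753, 1.0825, 0.1986)–(-0.625, 1.0825, 0.1986)  len=0.4412
  (v6,v9,v7) [--+] → (-1.89226, 0.31826, 0.1986)–(-1.03801, 1.79789, 0.1986)  len=1.7085
  (v7,v9,v10) [+-+] → (-1.89226, 0.31826, 0.1986)–(-2.07601, 0, 0.1986)  len=0.3675
  (v7,v10,v8) [++-] → (-1.02938, 0.38212, 0.1986)–(-0.625, 1.0825, 0.1986)  len=0.8087
  (v8,v10,v11) [-+-] → (-1.02938, 0.38212, 0.1986)–(-1.25, 0, 0.1986)  len=0.4412
  (v9,v12,v10) [--+] → (-1.22176, -1.47963, 0.1986)–(-2.07601, 0, 0.1986)  len=1.7085
  (v10,v12,v13) [+-+] → (-1.22176, -1.47963, 0.1986)–(-1.03801, -1.79789, 0.1986)  len=0.3675
  (v10,v13,v11) [++-] → (-0.845624, -0.70038, 0.1986)–(-1.25, 0, 0.1986)  len=0.8087
  (v11,v13,v14) [-+-] → (-0.845624, -0.70038, 0.1986)–(-0.625, -1.0825, 0.1986)  len=0.4412
  (v12,v15,v13) [--+] → (0.670502, -1.79789, 0.1986)–(-1.03801, -1.79789, 0.1986)  len=1.7085
  (v13,v15,v16) [+-+] → (0.670502, -1.79789, 0.1986)–(1.03801, -1.79789, 0.1986)  len=0.3675
  (v13,v16,v14) [++-] → (0.183753, -1.0825, 0.1986)–(-0.625, -1.0825, 0.1986)  len=0.8088
  (v14,v16,v17) [-+-] → (0.183753, -1.0825, 0.1986)–(0.625, -1.0825, 0.1986)  len=0.4412
  (v15,v0,v16) [--+] → (1.89226, -0.31826, 0.1986)–(1.03801, -1.79789, 0.1986)  len=1.7085
  (v16,v0,v1) [+-+] → (1.89226, -0.31826, 0.1986)–(2.07601, 0, 0.1986)  len=0.3675
  (v16,v1,v17) [++-] → (1.02938, -0.38212, 0.1986)–(0.625, -1.0825, 0.1986)  len=0.8087
  (v17,v1,v2) [-+-] → (1.02938, -0.38212, 0.1986)–(1.25, 0, 0.1986)  len=0.4412

Chained into 2 loop(s):
  loop 1: 12 segments, perimeter = 12.4561
  loop 2: 12 segments, perimeter = 7.4999
Total perimeter = 19.956
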